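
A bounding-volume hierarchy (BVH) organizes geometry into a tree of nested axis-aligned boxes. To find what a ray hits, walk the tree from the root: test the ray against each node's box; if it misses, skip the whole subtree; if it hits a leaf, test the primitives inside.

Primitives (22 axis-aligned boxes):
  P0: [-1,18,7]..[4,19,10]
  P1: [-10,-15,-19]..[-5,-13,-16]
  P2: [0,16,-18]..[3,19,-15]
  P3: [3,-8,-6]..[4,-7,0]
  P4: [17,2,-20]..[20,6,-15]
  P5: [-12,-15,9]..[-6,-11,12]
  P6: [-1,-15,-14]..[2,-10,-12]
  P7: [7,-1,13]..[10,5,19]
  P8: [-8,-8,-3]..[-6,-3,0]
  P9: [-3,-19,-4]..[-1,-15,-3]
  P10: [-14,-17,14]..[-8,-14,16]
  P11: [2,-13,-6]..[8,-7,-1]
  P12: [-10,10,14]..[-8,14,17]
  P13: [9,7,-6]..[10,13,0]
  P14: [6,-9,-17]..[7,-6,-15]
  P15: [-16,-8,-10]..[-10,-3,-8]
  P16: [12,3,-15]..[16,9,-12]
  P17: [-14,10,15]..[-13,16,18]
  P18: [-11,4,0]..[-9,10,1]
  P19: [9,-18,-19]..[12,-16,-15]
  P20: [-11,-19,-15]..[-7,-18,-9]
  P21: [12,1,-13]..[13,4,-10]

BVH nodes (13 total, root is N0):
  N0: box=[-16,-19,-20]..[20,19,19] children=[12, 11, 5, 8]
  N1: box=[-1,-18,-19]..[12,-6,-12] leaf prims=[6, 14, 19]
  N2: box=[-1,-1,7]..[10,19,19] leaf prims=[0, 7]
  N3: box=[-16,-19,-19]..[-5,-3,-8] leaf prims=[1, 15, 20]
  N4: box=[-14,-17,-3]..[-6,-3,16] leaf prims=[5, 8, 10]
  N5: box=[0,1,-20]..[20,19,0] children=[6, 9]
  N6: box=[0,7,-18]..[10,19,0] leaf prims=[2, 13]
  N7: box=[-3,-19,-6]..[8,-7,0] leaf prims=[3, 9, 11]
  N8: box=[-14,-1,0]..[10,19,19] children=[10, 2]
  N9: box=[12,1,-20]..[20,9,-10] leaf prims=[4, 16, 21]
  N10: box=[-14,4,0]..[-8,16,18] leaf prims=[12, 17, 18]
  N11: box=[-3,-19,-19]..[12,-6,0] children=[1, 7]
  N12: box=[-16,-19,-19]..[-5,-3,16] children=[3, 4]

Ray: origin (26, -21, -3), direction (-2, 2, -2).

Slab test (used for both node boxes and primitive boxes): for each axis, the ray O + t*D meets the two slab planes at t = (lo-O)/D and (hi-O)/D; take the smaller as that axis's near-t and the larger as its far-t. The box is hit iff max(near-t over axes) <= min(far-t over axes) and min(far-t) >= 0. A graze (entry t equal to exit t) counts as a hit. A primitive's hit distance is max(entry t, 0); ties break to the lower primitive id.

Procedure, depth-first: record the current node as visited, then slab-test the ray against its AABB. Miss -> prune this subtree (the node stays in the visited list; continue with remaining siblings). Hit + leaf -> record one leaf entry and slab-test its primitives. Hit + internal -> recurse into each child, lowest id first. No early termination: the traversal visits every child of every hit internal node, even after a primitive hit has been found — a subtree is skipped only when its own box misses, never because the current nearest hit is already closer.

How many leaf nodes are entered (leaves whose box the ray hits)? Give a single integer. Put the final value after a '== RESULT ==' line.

Trace the traversal:
N0 x:[3,21] y:[1,20] z:[-11,17/2] -> hit [3,17/2], descend [5, 8, 11, 12]
  N5 x:[3,13] y:[11,20] z:[-3/2,17/2] -> miss, prune
  N8 x:[8,20] y:[10,20] z:[-11,-3/2] -> miss, prune
  N11 x:[7,29/2] y:[1,15/2] z:[-3/2,8] -> hit [7,15/2], descend [1, 7]
    N1 x:[7,27/2] y:[3/2,15/2] z:[9/2,8] -> hit [7,15/2] leaf, test {P6(miss), P14(miss), P19(miss)}
    N7 x:[9,29/2] y:[1,7] z:[-3/2,3/2] -> miss, prune
  N12 x:[31/2,21] y:[1,9] z:[-19/2,8] -> miss, prune

order=[0, 5, 8, 11, 1, 7, 12]  |boxes|=7  |leaves|=1  hit=miss

== RESULT ==
1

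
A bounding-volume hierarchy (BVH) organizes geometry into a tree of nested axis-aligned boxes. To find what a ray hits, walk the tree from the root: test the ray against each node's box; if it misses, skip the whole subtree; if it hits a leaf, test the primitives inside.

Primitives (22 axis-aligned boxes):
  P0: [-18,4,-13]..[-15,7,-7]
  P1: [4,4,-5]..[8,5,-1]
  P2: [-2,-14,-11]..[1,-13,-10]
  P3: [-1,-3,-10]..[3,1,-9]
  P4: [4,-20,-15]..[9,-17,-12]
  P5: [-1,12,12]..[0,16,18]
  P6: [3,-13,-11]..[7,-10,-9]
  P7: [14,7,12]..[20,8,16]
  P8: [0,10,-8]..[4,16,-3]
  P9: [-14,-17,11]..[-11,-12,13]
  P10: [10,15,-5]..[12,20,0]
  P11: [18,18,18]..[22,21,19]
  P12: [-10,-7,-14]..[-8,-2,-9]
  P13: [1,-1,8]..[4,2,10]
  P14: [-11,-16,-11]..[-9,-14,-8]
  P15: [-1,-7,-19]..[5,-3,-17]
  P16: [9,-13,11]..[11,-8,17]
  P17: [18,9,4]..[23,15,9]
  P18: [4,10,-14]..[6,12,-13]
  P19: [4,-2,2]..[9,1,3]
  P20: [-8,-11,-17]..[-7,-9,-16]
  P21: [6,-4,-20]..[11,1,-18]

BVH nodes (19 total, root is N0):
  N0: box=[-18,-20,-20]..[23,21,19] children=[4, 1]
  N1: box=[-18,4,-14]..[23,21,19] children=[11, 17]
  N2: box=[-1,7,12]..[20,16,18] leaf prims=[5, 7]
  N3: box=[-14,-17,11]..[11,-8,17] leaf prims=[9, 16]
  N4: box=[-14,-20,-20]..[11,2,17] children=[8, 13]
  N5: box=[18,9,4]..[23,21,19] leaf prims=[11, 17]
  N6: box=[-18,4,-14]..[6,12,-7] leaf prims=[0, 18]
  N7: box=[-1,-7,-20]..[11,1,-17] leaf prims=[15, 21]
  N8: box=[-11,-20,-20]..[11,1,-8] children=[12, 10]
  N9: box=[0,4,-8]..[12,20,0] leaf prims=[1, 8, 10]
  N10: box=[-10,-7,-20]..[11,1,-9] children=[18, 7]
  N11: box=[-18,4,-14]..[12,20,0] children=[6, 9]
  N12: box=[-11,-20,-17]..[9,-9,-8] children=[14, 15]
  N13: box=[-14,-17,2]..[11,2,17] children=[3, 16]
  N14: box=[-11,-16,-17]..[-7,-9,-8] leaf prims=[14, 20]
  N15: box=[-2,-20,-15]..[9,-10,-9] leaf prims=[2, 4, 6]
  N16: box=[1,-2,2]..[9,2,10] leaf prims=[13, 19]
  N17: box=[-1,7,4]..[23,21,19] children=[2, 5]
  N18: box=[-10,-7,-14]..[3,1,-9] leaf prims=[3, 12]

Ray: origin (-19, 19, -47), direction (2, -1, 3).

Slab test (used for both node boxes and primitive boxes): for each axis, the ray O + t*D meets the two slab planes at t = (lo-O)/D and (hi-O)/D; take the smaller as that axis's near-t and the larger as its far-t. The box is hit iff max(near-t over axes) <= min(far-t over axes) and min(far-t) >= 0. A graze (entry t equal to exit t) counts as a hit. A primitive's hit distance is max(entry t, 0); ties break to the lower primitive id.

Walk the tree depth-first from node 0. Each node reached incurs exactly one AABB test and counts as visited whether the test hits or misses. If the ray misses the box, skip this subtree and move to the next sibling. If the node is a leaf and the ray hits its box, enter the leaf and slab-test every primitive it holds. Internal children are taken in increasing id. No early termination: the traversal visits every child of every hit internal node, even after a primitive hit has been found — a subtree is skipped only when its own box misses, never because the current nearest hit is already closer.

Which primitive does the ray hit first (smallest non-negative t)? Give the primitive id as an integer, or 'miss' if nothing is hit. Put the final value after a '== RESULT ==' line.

Traverse from the root:
N0 x:[1/2,21] y:[-2,39] z:[9,22] -> hit [9,21], descend [1, 4]
  N1 x:[1/2,21] y:[-2,15] z:[11,22] -> hit [11,15], descend [11, 17]
    N11 x:[1/2,31/2] y:[-1,15] z:[11,47/3] -> hit [11,15], descend [6, 9]
      N6 x:[1/2,25/2] y:[7,15] z:[11,40/3] -> hit [11,25/2] leaf, test {P0(miss), P18(miss)}
      N9 x:[19/2,31/2] y:[-1,15] z:[13,47/3] -> hit [13,15] leaf, test {P1(miss), P8(miss), P10(miss)}
    N17 x:[9,21] y:[-2,12] z:[17,22] -> miss, prune
  N4 x:[5/2,15] y:[17,39] z:[9,64/3] -> miss, prune

Summary -> nodes [0, 1, 11, 6, 9, 17, 4]; box-tests=7; leaf-entries=2; first=miss

== RESULT ==
miss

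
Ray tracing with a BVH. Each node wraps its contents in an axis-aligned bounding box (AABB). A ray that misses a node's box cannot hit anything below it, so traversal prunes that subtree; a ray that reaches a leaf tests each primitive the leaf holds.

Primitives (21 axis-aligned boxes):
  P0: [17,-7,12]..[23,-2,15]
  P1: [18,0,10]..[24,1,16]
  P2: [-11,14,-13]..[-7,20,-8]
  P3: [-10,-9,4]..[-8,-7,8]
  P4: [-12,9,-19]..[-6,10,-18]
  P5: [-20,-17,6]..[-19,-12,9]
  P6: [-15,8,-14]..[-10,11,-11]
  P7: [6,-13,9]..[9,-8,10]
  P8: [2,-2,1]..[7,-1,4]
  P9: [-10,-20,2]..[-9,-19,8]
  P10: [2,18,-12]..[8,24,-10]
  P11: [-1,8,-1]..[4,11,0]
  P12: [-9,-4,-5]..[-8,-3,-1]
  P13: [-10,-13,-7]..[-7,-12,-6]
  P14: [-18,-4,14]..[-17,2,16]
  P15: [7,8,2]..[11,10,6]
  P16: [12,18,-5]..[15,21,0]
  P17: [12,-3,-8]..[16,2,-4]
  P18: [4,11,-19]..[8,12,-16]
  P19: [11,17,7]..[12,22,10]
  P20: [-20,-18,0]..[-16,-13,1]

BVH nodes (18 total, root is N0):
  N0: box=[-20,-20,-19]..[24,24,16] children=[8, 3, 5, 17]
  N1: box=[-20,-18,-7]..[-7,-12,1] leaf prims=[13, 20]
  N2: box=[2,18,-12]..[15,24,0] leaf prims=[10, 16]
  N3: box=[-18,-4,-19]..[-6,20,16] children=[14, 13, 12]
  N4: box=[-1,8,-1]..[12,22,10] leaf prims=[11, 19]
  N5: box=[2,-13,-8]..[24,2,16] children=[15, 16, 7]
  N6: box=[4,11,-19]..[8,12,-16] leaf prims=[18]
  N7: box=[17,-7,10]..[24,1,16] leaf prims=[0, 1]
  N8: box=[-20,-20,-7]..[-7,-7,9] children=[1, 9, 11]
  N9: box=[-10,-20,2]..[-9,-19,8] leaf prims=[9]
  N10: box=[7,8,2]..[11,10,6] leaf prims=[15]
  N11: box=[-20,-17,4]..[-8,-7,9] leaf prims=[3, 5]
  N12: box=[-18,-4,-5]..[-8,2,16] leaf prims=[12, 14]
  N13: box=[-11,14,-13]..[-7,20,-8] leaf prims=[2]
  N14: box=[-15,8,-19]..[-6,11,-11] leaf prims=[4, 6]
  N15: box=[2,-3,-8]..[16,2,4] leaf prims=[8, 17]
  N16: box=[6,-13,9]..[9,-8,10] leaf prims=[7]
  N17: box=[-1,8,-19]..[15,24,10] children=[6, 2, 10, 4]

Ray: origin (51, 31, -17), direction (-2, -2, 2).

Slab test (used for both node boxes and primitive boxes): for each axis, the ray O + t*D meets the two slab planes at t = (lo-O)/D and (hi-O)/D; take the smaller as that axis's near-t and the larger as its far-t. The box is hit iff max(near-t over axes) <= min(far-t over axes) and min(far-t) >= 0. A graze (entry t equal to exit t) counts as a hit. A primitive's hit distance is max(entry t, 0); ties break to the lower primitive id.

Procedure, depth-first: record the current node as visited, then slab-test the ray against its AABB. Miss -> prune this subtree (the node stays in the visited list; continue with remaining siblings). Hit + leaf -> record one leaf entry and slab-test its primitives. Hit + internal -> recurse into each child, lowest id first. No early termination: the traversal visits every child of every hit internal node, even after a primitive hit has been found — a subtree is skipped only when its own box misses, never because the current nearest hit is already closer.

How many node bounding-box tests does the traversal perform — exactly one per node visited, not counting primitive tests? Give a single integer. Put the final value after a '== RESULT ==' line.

Trace the traversal:
N0 x:[27/2,71/2] y:[7/2,51/2] z:[-1,33/2] -> hit [27/2,33/2], descend [3, 5, 8, 17]
  N3 x:[57/2,69/2] y:[11/2,35/2] z:[-1,33/2] -> miss, prune
  N5 x:[27/2,49/2] y:[29/2,22] z:[9/2,33/2] -> hit [29/2,33/2], descend [7, 15, 16]
    N7 x:[27/2,17] y:[15,19] z:[27/2,33/2] -> hit [15,33/2] leaf, test {P0(miss), P1@t=15}
    N15 x:[35/2,49/2] y:[29/2,17] z:[9/2,21/2] -> miss, prune
    N16 x:[21,45/2] y:[39/2,22] z:[13,27/2] -> miss, prune
  N8 x:[29,71/2] y:[19,51/2] z:[5,13] -> miss, prune
  N17 x:[18,26] y:[7/2,23/2] z:[-1,27/2] -> miss, prune

Visited [0, 3, 5, 7, 15, 16, 8, 17]. Tests: 8 box, 1 leaf. Nearest: P1.

== RESULT ==
8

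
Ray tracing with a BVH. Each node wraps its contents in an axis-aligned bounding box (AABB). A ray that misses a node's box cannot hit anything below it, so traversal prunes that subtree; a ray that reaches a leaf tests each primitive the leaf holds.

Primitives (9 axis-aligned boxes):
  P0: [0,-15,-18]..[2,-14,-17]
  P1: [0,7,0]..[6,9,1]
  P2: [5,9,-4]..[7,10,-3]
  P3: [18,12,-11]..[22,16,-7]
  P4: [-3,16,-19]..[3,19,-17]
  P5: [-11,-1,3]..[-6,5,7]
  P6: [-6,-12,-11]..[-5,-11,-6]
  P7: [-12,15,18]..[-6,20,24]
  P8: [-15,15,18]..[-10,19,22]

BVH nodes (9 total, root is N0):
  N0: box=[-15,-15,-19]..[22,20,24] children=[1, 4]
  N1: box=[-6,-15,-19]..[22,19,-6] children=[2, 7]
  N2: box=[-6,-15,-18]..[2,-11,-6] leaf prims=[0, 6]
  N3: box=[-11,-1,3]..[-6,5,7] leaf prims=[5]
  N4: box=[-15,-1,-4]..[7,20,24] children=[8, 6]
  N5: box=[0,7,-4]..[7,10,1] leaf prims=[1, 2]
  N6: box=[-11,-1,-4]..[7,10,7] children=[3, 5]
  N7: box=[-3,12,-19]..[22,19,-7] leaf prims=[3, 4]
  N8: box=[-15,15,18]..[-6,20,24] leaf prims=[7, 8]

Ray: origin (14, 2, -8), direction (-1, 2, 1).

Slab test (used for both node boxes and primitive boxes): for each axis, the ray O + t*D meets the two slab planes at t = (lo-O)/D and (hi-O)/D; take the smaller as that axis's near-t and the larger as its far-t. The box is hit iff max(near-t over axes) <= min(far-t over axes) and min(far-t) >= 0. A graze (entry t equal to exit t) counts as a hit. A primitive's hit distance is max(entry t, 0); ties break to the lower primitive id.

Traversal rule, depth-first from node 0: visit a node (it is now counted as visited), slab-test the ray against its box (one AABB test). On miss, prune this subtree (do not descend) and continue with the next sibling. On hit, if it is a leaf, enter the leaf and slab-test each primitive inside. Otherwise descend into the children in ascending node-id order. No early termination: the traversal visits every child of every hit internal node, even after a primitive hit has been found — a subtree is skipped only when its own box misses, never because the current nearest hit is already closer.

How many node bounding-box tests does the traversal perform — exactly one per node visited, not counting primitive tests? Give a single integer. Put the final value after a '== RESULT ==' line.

Walk:
N0 x:[-8,29] y:[-17/2,9] z:[-11,32] -> hit [-8,9], descend [1, 4]
  N1 x:[-8,20] y:[-17/2,17/2] z:[-11,2] -> hit [-8,2], descend [2, 7]
    N2 x:[12,20] y:[-17/2,-13/2] z:[-10,2] -> miss, prune
    N7 x:[-8,17] y:[5,17/2] z:[-11,1] -> miss, prune
  N4 x:[7,29] y:[-3/2,9] z:[4,32] -> hit [7,9], descend [6, 8]
    N6 x:[7,25] y:[-3/2,4] z:[4,15] -> miss, prune
    N8 x:[20,29] y:[13/2,9] z:[26,32] -> miss, prune

Summary -> nodes [0, 1, 2, 7, 4, 6, 8]; box-tests=7; leaf-entries=0; first=miss

== RESULT ==
7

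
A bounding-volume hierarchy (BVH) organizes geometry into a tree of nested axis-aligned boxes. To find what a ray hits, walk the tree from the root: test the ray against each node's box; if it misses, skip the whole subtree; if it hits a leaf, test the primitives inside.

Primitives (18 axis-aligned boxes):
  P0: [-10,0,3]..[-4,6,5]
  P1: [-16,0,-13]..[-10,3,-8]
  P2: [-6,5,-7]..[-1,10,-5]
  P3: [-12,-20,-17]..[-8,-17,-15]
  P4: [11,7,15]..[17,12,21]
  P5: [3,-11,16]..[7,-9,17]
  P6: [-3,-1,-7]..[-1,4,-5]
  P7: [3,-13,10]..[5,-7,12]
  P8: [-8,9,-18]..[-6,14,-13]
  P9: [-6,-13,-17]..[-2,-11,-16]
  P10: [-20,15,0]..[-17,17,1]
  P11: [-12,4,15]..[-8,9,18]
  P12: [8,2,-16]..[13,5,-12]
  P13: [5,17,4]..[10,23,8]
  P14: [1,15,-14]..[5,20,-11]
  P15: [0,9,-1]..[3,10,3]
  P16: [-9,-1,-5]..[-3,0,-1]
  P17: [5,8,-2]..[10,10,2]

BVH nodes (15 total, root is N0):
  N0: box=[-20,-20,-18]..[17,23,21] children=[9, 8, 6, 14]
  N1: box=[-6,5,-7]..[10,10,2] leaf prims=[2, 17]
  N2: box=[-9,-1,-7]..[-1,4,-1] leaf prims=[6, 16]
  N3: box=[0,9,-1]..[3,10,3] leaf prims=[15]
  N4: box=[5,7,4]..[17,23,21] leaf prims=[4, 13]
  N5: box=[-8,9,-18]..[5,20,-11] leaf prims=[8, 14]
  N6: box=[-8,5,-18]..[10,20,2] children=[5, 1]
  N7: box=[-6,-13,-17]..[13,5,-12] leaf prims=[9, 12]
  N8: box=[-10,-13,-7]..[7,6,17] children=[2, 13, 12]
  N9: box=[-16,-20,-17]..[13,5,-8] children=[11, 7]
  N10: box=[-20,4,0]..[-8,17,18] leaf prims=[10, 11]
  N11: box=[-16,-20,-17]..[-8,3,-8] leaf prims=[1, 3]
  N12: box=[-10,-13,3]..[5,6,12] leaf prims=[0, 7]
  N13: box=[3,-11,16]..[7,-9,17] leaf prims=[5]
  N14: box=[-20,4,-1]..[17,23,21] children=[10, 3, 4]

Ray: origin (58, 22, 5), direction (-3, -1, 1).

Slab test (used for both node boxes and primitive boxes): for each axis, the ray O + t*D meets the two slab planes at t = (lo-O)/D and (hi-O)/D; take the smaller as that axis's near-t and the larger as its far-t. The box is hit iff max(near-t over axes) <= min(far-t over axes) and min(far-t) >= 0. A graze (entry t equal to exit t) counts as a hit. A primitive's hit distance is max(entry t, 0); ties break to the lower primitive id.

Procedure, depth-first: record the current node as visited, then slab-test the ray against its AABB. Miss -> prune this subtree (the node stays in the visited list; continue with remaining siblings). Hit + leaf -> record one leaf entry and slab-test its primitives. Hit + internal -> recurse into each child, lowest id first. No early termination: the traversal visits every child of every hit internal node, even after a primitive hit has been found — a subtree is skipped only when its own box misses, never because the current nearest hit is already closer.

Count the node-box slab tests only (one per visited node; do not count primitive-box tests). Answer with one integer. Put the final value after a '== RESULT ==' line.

Traverse from the root:
N0 x:[41/3,26] y:[-1,42] z:[-23,16] -> hit [41/3,16], descend [6, 8, 9, 14]
  N6 x:[16,22] y:[2,17] z:[-23,-3] -> miss, prune
  N8 x:[17,68/3] y:[16,35] z:[-12,12] -> miss, prune
  N9 x:[15,74/3] y:[17,42] z:[-22,-13] -> miss, prune
  N14 x:[41/3,26] y:[-1,18] z:[-6,16] -> hit [41/3,16], descend [3, 4, 10]
    N3 x:[55/3,58/3] y:[12,13] z:[-6,-2] -> miss, prune
    N4 x:[41/3,53/3] y:[-1,15] z:[-1,16] -> hit [41/3,15] leaf, test {P4@t=41/3, P13(miss)}
    N10 x:[22,26] y:[5,18] z:[-5,13] -> miss, prune

Summary -> nodes [0, 6, 8, 9, 14, 3, 4, 10]; box-tests=8; leaf-entries=1; first=P4

== RESULT ==
8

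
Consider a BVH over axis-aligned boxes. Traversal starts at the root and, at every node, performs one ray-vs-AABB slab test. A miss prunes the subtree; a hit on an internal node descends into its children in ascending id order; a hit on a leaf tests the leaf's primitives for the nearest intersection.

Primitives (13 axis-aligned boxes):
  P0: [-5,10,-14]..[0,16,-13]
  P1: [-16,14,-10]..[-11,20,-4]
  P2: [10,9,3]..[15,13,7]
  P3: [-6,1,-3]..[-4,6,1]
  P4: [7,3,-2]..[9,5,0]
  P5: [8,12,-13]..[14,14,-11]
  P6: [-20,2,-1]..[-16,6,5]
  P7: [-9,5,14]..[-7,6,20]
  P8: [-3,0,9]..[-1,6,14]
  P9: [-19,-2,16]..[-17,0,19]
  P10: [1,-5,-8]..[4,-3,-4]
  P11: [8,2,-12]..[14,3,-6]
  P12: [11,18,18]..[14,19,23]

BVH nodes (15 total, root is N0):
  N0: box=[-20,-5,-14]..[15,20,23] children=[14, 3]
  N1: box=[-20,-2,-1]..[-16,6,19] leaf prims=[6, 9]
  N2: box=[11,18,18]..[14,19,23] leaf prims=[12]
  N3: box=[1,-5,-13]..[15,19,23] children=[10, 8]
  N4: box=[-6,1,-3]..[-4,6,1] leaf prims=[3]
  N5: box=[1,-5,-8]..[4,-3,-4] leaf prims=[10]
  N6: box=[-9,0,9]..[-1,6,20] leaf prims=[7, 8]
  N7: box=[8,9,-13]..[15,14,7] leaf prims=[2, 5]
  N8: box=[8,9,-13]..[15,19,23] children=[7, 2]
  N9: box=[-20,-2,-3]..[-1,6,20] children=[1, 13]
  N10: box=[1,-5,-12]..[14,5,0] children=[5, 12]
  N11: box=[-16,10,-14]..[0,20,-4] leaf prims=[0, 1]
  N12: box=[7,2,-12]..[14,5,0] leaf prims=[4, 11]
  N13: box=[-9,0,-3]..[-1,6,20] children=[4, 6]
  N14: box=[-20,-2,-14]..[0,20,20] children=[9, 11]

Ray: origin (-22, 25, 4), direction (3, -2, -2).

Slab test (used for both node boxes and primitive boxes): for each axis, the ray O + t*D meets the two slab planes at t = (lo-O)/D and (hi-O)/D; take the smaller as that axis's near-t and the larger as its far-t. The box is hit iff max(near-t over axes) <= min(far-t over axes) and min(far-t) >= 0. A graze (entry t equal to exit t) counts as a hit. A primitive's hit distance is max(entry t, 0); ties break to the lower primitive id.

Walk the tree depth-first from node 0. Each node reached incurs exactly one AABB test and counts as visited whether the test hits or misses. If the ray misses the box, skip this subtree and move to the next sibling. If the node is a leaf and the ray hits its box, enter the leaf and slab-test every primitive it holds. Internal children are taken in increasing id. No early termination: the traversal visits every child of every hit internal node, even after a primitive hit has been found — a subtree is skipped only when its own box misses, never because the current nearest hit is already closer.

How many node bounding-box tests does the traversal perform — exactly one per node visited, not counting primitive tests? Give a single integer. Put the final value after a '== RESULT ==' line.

Trace the traversal:
N0 x:[2/3,37/3] y:[5/2,15] z:[-19/2,9] -> hit [5/2,9], descend [3, 14]
  N3 x:[23/3,37/3] y:[3,15] z:[-19/2,17/2] -> hit [23/3,17/2], descend [8, 10]
    N8 x:[10,37/3] y:[3,8] z:[-19/2,17/2] -> miss, prune
    N10 x:[23/3,12] y:[10,15] z:[2,8] -> miss, prune
  N14 x:[2/3,22/3] y:[5/2,27/2] z:[-8,9] -> hit [5/2,22/3], descend [9, 11]
    N9 x:[2/3,7] y:[19/2,27/2] z:[-8,7/2] -> miss, prune
    N11 x:[2,22/3] y:[5/2,15/2] z:[4,9] -> hit [4,22/3] leaf, test {P0(miss), P1(miss)}

order=[0, 3, 8, 10, 14, 9, 11]  |boxes|=7  |leaves|=1  hit=miss

== RESULT ==
7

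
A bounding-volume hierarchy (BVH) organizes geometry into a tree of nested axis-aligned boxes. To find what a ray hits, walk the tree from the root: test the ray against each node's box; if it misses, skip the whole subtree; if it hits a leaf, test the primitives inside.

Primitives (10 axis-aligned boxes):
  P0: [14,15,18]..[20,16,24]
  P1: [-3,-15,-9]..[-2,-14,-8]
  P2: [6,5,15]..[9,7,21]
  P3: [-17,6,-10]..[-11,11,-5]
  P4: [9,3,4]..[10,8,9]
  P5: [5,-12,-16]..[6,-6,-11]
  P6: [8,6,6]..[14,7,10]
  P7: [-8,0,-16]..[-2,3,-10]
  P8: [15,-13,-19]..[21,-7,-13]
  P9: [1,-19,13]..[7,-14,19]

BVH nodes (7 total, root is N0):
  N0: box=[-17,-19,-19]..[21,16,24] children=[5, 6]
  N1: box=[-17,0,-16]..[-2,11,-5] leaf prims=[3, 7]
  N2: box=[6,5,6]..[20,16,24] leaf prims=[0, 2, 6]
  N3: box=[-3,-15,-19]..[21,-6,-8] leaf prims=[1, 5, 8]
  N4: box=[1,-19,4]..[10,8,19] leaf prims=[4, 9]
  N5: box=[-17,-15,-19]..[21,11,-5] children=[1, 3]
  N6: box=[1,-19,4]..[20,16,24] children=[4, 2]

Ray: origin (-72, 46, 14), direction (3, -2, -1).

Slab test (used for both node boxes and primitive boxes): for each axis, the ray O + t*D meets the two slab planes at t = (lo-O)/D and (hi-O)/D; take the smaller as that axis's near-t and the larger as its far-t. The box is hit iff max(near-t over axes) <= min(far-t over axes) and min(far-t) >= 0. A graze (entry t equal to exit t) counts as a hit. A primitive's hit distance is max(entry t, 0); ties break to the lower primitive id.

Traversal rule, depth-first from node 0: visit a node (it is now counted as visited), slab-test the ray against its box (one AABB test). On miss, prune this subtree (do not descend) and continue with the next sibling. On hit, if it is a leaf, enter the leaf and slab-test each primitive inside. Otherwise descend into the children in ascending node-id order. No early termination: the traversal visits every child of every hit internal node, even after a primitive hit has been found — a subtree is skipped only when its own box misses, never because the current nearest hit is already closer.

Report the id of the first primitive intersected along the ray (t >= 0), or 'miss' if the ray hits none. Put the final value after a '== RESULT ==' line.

Trace the traversal:
N0 x:[55/3,31] y:[15,65/2] z:[-10,33] -> hit [55/3,31], descend [5, 6]
  N5 x:[55/3,31] y:[35/2,61/2] z:[19,33] -> hit [19,61/2], descend [1, 3]
    N1 x:[55/3,70/3] y:[35/2,23] z:[19,30] -> hit [19,23] leaf, test {P3@t=19, P7(miss)}
    N3 x:[23,31] y:[26,61/2] z:[22,33] -> hit [26,61/2] leaf, test {P1(miss), P5@t=26, P8@t=29}
  N6 x:[73/3,92/3] y:[15,65/2] z:[-10,10] -> miss, prune

Visited [0, 5, 1, 3, 6]. Tests: 5 box, 2 leaf. Nearest: P3.

== RESULT ==
3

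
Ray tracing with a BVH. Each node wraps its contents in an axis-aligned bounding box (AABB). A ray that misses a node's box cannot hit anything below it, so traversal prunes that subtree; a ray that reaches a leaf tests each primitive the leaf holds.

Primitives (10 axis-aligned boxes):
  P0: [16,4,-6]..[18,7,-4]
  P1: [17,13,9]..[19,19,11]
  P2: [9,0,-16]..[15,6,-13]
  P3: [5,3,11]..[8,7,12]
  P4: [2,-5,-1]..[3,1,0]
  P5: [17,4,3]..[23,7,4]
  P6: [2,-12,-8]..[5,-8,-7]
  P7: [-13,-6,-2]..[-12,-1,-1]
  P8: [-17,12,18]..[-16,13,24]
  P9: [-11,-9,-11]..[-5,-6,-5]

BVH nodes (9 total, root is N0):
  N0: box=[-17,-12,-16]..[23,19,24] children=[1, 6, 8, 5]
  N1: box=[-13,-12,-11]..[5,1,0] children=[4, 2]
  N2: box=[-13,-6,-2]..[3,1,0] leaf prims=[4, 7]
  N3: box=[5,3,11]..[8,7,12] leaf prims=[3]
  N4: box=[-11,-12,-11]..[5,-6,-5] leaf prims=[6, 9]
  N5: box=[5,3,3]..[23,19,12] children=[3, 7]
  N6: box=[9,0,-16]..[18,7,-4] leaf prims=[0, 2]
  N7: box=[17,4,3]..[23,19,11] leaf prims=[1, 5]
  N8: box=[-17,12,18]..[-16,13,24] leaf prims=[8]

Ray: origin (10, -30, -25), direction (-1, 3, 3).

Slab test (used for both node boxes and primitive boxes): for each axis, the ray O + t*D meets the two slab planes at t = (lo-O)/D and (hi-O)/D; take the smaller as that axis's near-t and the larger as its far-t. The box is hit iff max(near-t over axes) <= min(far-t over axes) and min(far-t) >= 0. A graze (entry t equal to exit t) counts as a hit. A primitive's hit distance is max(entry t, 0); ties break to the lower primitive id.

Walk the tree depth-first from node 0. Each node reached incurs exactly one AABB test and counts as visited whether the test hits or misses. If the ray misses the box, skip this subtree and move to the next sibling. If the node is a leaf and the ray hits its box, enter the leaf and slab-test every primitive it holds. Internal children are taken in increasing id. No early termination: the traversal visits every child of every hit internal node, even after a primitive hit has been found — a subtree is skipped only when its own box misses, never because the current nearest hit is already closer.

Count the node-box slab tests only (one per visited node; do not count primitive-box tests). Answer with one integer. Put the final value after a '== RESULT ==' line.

Walk:
N0 x:[-13,27] y:[6,49/3] z:[3,49/3] -> hit [6,49/3], descend [1, 5, 6, 8]
  N1 x:[5,23] y:[6,31/3] z:[14/3,25/3] -> hit [6,25/3], descend [2, 4]
    N2 x:[7,23] y:[8,31/3] z:[23/3,25/3] -> hit [8,25/3] leaf, test {P4(miss), P7(miss)}
    N4 x:[5,21] y:[6,8] z:[14/3,20/3] -> hit [6,20/3] leaf, test {P6@t=6, P9(miss)}
  N5 x:[-13,5] y:[11,49/3] z:[28/3,37/3] -> miss, prune
  N6 x:[-8,1] y:[10,37/3] z:[3,7] -> miss, prune
  N8 x:[26,27] y:[14,43/3] z:[43/3,49/3] -> miss, prune

order=[0, 1, 2, 4, 5, 6, 8]  |boxes|=7  |leaves|=2  hit=P6

== RESULT ==
7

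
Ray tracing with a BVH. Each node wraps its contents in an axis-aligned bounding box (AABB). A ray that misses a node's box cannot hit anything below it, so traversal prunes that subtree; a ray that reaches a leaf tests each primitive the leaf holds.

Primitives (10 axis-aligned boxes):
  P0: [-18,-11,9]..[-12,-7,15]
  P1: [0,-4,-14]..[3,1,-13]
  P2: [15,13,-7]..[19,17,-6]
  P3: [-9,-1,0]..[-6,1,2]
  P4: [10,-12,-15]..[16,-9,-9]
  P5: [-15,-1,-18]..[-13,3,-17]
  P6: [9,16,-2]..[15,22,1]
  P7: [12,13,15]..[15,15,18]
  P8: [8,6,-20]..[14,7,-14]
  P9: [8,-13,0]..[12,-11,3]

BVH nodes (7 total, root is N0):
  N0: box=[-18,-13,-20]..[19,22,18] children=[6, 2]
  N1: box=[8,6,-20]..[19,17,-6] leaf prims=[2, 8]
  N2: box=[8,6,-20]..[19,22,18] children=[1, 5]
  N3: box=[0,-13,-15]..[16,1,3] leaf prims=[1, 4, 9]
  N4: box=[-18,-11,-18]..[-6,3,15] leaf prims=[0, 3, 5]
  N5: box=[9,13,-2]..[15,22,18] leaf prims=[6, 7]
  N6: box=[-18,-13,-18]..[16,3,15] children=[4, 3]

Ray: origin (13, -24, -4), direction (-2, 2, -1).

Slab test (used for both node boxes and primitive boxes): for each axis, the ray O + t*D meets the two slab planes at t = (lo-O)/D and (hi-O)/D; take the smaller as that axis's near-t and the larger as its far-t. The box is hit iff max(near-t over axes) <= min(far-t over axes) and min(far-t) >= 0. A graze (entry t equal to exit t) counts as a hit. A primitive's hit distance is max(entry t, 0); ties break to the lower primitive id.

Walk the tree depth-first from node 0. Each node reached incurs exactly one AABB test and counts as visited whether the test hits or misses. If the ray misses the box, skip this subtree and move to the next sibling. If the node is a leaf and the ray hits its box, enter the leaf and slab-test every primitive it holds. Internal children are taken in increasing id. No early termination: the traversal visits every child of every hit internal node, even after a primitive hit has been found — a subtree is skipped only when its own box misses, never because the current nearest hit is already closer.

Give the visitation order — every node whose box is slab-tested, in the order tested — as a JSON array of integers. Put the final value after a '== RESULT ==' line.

Traverse from the root:
N0 x:[-3,31/2] y:[11/2,23] z:[-22,16] -> hit [11/2,31/2], descend [2, 6]
  N2 x:[-3,5/2] y:[15,23] z:[-22,16] -> miss, prune
  N6 x:[-3/2,31/2] y:[11/2,27/2] z:[-19,14] -> hit [11/2,27/2], descend [3, 4]
    N3 x:[-3/2,13/2] y:[11/2,25/2] z:[-7,11] -> hit [11/2,13/2] leaf, test {P1(miss), P4(miss), P9(miss)}
    N4 x:[19/2,31/2] y:[13/2,27/2] z:[-19,14] -> hit [19/2,27/2] leaf, test {P0(miss), P3(miss), P5@t=13}

Visited [0, 2, 6, 3, 4]. Tests: 5 box, 2 leaf. Nearest: P5.

== RESULT ==
[0, 2, 6, 3, 4]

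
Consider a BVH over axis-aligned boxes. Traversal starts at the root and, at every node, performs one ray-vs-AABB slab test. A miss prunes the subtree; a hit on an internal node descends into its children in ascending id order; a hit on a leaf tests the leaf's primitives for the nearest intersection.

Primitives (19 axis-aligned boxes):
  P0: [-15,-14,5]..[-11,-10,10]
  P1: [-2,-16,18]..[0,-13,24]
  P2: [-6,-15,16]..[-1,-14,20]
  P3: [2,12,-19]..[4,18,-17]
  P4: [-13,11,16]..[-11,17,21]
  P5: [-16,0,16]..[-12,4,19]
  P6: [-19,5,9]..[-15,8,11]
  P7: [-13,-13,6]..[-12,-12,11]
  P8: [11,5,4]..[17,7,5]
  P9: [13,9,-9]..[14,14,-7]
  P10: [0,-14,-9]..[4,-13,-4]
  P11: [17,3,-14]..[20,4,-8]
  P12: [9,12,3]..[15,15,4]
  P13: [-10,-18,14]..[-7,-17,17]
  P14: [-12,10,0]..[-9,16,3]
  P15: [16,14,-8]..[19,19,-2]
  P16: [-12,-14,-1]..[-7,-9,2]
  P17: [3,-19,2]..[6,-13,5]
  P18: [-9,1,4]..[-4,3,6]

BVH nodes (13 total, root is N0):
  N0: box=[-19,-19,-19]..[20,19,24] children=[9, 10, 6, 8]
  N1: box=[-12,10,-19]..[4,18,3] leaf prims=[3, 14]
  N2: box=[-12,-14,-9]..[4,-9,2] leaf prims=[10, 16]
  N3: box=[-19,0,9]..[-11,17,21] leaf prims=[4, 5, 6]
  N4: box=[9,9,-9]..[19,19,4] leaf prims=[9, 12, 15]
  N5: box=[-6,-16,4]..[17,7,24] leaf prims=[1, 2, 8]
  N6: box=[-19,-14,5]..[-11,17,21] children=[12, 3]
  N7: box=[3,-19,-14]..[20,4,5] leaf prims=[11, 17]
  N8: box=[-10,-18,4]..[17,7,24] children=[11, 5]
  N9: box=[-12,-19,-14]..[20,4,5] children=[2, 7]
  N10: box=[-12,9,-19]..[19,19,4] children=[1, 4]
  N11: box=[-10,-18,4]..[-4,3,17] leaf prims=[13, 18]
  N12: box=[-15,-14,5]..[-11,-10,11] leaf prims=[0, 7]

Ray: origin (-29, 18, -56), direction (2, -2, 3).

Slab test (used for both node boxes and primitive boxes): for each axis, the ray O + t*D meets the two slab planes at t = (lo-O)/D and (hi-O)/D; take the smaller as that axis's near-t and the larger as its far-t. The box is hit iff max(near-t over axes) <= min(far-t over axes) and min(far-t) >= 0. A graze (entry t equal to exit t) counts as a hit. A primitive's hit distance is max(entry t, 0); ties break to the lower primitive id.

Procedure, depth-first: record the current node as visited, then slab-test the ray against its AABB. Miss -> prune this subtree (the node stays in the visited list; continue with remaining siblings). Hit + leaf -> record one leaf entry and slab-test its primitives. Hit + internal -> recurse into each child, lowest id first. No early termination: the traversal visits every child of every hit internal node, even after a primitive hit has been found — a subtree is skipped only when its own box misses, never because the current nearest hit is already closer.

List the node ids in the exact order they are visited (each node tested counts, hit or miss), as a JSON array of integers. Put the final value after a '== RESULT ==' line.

Traverse from the root:
N0 x:[5,49/2] y:[-1/2,37/2] z:[37/3,80/3] -> hit [37/3,37/2], descend [6, 8, 9, 10]
  N6 x:[5,9] y:[1/2,16] z:[61/3,77/3] -> miss, prune
  N8 x:[19/2,23] y:[11/2,18] z:[20,80/3] -> miss, prune
  N9 x:[17/2,49/2] y:[7,37/2] z:[14,61/3] -> hit [14,37/2], descend [2, 7]
    N2 x:[17/2,33/2] y:[27/2,16] z:[47/3,58/3] -> hit [47/3,16] leaf, test {P10@t=47/3, P16(miss)}
    N7 x:[16,49/2] y:[7,37/2] z:[14,61/3] -> hit [16,37/2] leaf, test {P11(miss), P17(miss)}
  N10 x:[17/2,24] y:[-1/2,9/2] z:[37/3,20] -> miss, prune

order=[0, 6, 8, 9, 2, 7, 10]  |boxes|=7  |leaves|=2  hit=P10

== RESULT ==
[0, 6, 8, 9, 2, 7, 10]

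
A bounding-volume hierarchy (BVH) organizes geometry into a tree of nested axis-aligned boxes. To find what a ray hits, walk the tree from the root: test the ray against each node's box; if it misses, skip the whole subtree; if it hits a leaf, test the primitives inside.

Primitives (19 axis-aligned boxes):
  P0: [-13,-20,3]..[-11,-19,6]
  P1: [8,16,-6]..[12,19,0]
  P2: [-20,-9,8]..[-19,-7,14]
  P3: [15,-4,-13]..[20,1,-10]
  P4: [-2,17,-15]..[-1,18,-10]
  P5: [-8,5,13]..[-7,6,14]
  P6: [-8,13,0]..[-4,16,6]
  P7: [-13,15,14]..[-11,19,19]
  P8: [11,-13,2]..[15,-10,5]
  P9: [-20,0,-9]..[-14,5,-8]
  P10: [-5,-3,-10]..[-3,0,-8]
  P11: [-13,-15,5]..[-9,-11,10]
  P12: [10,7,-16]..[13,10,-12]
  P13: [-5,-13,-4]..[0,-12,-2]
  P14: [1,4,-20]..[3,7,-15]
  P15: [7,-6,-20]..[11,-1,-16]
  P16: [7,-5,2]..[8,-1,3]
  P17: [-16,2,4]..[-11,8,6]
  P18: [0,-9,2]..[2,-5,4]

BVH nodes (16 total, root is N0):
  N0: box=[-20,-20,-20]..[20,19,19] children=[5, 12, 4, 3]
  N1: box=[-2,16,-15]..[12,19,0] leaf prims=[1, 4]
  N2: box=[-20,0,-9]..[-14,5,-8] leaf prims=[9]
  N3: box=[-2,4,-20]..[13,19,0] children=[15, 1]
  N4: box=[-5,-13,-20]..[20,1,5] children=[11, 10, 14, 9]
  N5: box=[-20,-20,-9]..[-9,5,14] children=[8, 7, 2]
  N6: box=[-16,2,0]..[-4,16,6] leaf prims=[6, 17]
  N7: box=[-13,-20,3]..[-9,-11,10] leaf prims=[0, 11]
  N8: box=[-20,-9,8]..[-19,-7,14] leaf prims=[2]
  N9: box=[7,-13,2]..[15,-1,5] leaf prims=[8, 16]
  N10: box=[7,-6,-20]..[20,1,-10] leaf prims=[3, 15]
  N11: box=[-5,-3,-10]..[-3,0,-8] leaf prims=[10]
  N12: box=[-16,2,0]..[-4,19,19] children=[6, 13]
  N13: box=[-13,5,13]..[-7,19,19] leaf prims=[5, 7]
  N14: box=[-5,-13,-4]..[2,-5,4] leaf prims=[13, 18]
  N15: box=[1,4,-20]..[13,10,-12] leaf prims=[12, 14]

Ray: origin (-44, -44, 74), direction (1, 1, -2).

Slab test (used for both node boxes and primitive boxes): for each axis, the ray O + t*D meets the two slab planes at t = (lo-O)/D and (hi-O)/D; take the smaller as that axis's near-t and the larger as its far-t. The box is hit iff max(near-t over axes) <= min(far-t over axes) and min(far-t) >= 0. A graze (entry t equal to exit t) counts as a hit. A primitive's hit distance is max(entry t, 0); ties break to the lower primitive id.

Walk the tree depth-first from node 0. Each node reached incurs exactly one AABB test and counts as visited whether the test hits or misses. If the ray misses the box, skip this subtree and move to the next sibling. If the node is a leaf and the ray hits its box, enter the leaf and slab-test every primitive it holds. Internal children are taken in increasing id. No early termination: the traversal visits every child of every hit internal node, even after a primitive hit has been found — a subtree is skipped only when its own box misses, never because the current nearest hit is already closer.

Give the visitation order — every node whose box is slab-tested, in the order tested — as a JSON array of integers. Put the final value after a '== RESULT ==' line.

Walk:
N0 x:[24,64] y:[24,63] z:[55/2,47] -> hit [55/2,47], descend [3, 4, 5, 12]
  N3 x:[42,57] y:[48,63] z:[37,47] -> miss, prune
  N4 x:[39,64] y:[31,45] z:[69/2,47] -> hit [39,45], descend [9, 10, 11, 14]
    N9 x:[51,59] y:[31,43] z:[69/2,36] -> miss, prune
    N10 x:[51,64] y:[38,45] z:[42,47] -> miss, prune
    N11 x:[39,41] y:[41,44] z:[41,42] -> hit [41,41] leaf, test {P10@t=41}
    N14 x:[39,46] y:[31,39] z:[35,39] -> hit [39,39] leaf, test {P13(miss), P18(miss)}
  N5 x:[24,35] y:[24,49] z:[30,83/2] -> hit [30,35], descend [2, 7, 8]
    N2 x:[24,30] y:[44,49] z:[41,83/2] -> miss, prune
    N7 x:[31,35] y:[24,33] z:[32,71/2] -> hit [32,33] leaf, test {P0(miss), P11@t=32}
    N8 x:[24,25] y:[35,37] z:[30,33] -> miss, prune
  N12 x:[28,40] y:[46,63] z:[55/2,37] -> miss, prune

Visited [0, 3, 4, 9, 10, 11, 14, 5, 2, 7, 8, 12]. Tests: 12 box, 3 leaf. Nearest: P11.

== RESULT ==
[0, 3, 4, 9, 10, 11, 14, 5, 2, 7, 8, 12]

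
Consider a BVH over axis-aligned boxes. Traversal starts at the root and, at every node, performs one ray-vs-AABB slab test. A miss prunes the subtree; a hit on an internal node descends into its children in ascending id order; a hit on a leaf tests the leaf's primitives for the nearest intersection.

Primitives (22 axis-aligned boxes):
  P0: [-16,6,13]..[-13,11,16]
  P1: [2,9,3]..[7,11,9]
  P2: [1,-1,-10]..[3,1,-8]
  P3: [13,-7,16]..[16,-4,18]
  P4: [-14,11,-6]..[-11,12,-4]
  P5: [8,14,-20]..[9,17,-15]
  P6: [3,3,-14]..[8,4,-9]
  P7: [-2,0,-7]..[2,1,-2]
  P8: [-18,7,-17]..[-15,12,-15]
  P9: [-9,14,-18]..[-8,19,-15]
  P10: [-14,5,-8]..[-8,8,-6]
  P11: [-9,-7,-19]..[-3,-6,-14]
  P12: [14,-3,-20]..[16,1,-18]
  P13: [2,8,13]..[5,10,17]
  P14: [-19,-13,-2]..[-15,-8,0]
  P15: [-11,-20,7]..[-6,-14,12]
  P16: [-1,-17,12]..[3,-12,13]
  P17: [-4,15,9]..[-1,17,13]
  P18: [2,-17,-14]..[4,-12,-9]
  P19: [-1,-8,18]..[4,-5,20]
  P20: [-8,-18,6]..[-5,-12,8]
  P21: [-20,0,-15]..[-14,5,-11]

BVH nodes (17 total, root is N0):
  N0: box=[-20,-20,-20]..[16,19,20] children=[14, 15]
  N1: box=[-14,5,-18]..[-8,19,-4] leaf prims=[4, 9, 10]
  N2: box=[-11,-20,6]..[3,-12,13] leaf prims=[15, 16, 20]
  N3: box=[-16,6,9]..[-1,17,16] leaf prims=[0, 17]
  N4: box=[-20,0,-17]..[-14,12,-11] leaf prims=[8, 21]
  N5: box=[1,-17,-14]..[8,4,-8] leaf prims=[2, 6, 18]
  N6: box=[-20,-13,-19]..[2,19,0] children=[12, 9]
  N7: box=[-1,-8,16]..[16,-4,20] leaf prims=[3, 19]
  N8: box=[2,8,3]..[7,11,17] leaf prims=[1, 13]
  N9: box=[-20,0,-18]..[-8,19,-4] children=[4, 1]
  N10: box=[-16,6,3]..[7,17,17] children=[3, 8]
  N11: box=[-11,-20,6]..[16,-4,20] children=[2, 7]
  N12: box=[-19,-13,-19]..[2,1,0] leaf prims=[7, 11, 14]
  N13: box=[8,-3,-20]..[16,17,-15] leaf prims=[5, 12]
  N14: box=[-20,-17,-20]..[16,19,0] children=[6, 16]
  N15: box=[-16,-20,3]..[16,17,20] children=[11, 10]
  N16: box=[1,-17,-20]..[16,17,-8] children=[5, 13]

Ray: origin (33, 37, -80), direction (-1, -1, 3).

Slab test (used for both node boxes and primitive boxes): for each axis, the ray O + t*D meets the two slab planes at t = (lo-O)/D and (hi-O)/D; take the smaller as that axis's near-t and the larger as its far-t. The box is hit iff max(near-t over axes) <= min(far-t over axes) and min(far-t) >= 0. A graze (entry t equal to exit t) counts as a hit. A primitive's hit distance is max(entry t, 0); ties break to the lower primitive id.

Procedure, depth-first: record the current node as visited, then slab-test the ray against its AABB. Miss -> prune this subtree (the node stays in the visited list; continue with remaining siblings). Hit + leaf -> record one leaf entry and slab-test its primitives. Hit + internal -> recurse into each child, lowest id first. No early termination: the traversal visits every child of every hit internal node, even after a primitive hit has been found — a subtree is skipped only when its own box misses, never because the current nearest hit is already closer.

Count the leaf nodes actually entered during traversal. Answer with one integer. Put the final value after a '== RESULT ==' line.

Traverse from the root:
N0 x:[17,53] y:[18,57] z:[20,100/3] -> hit [20,100/3], descend [14, 15]
  N14 x:[17,53] y:[18,54] z:[20,80/3] -> hit [20,80/3], descend [6, 16]
    N6 x:[31,53] y:[18,50] z:[61/3,80/3] -> miss, prune
    N16 x:[17,32] y:[20,54] z:[20,24] -> hit [20,24], descend [5, 13]
      N5 x:[25,32] y:[33,54] z:[22,24] -> miss, prune
      N13 x:[17,25] y:[20,40] z:[20,65/3] -> hit [20,65/3] leaf, test {P5(miss), P12(miss)}
  N15 x:[17,49] y:[20,57] z:[83/3,100/3] -> hit [83/3,100/3], descend [10, 11]
    N10 x:[26,49] y:[20,31] z:[83/3,97/3] -> hit [83/3,31], descend [3, 8]
      N3 x:[34,49] y:[20,31] z:[89/3,32] -> miss, prune
      N8 x:[26,31] y:[26,29] z:[83/3,97/3] -> hit [83/3,29] leaf, test {P1@t=83/3, P13(miss)}
    N11 x:[17,44] y:[41,57] z:[86/3,100/3] -> miss, prune

11 AABB tests over nodes [0, 14, 6, 16, 5, 13, 15, 10, 3, 8, 11]; 2 leaves entered; closest P1.

== RESULT ==
2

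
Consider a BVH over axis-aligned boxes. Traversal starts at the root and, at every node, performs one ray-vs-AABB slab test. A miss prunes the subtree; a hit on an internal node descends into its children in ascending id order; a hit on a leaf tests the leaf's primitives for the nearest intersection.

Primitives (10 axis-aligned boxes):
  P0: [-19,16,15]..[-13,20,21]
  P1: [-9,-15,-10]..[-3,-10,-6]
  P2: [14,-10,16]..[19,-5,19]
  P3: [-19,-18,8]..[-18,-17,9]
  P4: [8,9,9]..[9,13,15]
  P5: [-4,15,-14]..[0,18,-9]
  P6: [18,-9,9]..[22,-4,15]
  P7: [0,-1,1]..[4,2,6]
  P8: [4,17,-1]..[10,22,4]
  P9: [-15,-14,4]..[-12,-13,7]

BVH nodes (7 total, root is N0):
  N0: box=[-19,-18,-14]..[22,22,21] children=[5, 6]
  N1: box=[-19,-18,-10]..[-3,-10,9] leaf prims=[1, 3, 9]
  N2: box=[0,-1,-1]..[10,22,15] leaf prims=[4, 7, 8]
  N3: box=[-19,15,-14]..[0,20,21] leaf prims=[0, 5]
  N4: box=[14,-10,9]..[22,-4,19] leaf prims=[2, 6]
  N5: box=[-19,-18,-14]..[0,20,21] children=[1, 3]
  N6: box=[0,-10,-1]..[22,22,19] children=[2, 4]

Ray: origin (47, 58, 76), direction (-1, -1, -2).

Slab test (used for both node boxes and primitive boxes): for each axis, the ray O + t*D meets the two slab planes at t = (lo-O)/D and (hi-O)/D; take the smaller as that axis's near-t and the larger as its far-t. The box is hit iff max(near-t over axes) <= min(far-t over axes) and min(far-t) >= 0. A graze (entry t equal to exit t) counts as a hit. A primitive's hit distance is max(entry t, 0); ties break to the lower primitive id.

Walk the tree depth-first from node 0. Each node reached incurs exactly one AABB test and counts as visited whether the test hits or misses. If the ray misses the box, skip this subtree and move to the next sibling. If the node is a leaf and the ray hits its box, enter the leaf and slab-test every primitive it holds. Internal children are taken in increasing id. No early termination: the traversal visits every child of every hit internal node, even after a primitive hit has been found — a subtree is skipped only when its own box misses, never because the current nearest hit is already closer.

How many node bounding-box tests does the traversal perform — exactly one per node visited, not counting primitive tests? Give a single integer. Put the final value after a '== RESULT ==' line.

Traverse from the root:
N0 x:[25,66] y:[36,76] z:[55/2,45] -> hit [36,45], descend [5, 6]
  N5 x:[47,66] y:[38,76] z:[55/2,45] -> miss, prune
  N6 x:[25,47] y:[36,68] z:[57/2,77/2] -> hit [36,77/2], descend [2, 4]
    N2 x:[37,47] y:[36,59] z:[61/2,77/2] -> hit [37,77/2] leaf, test {P4(miss), P7(miss), P8@t=37}
    N4 x:[25,33] y:[62,68] z:[57/2,67/2] -> miss, prune

Summary -> nodes [0, 5, 6, 2, 4]; box-tests=5; leaf-entries=1; first=P8

== RESULT ==
5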